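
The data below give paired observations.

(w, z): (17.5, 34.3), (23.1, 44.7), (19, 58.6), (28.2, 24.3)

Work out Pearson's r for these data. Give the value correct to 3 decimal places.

n = 4, Σw = 87.8, Σz = 161.9, Σw² = 1996.1, Σz² = 7199.03, Σwz = 3431.48
nΣwz − ΣwΣz = 13725.92 − 14214.82 = -488.9
nΣw² − (Σw)² = 7984.4 − 7708.84 = 275.56; nΣz² − (Σz)² = 28796.12 − 26211.61 = 2584.51
r = -488.9 / √(275.56 × 2584.51) = -488.9 / 843.9121 ≈ -0.579

-0.579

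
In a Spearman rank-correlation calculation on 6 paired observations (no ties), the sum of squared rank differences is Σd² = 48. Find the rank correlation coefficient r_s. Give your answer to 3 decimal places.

-0.371

ρ = 1 − 6Σd² / [n(n²−1)] = 1 − 6×48 / (6×35)
  = 1 − 288/210 = 1 − 1.3714 ≈ -0.371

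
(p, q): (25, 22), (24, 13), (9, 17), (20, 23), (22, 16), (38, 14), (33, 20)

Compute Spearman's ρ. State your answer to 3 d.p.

Rank p: 5, 4, 1, 2, 3, 7, 6
Rank q: 6, 1, 4, 7, 3, 2, 5
d = rank(p) − rank(q): -1, 3, -3, -5, 0, 5, 1; Σd² = 70
ρ = 1 − 6Σd² / [n(n²−1)] = 1 − 6×70 / (7×48) = 1 − 420/336 ≈ -0.250

-0.250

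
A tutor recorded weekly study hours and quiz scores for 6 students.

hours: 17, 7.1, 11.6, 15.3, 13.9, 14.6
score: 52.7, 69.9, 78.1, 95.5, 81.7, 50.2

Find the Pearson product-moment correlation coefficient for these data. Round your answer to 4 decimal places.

-0.1454

n = 6, Σx = 79.5, Σy = 428.1, Σx² = 1114.43, Σy² = 32078.09, Σxy = 5627.85
nΣxy − ΣxΣy = 33767.1 − 34033.95 = -266.85
nΣx² − (Σx)² = 6686.58 − 6320.25 = 366.33; nΣy² − (Σy)² = 192468.54 − 183269.61 = 9198.93
r = -266.85 / √(366.33 × 9198.93) = -266.85 / 1835.7135 ≈ -0.1454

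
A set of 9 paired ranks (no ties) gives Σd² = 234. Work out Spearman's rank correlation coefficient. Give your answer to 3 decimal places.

ρ = 1 − 6Σd² / [n(n²−1)] = 1 − 6×234 / (9×80)
  = 1 − 1404/720 = 1 − 1.9500 ≈ -0.950

-0.950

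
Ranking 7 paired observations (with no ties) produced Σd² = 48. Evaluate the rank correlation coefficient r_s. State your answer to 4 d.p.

ρ = 1 − 6Σd² / [n(n²−1)] = 1 − 6×48 / (7×48)
  = 1 − 288/336 = 1 − 0.85714 ≈ 0.1429

0.1429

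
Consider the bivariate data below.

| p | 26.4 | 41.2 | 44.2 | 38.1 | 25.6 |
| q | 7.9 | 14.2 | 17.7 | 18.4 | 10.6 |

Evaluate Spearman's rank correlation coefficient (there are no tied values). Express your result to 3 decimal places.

0.600

Rank p: 2, 4, 5, 3, 1
Rank q: 1, 3, 4, 5, 2
d = rank(p) − rank(q): 1, 1, 1, -2, -1; Σd² = 8
ρ = 1 − 6Σd² / [n(n²−1)] = 1 − 6×8 / (5×24) = 1 − 48/120 ≈ 0.600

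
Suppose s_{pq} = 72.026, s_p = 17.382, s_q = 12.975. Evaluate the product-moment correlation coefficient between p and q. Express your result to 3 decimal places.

r = Cov(p,q) / (s_p · s_q) = 72.026 / (17.382 × 12.975)
  = 72.026 / 225.5315 ≈ 0.319

0.319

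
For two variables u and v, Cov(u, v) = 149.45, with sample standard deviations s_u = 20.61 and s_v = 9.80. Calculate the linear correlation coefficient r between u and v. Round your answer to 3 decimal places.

0.740

r = Cov(u,v) / (s_u · s_v) = 149.45 / (20.61 × 9.80)
  = 149.45 / 201.9780 ≈ 0.740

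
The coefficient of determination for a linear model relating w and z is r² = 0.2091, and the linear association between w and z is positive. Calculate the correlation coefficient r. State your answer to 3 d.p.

|r| = √0.2091 = 0.457
The association is positive, so r = 0.457.

0.457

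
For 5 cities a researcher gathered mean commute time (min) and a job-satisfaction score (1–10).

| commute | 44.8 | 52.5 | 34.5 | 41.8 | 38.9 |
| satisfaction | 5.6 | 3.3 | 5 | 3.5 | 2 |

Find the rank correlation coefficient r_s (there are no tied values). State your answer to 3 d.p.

Rank commute: 4, 5, 1, 3, 2
Rank satisfaction: 5, 2, 4, 3, 1
d = rank(commute) − rank(satisfaction): -1, 3, -3, 0, 1; Σd² = 20
ρ = 1 − 6Σd² / [n(n²−1)] = 1 − 6×20 / (5×24) = 1 − 120/120 ≈ 0.000

0.000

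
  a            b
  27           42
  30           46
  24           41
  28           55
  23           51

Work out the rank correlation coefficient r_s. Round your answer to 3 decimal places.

0.200

Rank a: 3, 5, 2, 4, 1
Rank b: 2, 3, 1, 5, 4
d = rank(a) − rank(b): 1, 2, 1, -1, -3; Σd² = 16
ρ = 1 − 6Σd² / [n(n²−1)] = 1 − 6×16 / (5×24) = 1 − 96/120 ≈ 0.200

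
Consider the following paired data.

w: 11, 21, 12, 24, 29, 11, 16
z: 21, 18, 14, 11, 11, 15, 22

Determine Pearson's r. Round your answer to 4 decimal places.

n = 7, Σw = 124, Σz = 112, Σw² = 2500, Σz² = 1912, Σwz = 1877
nΣwz − ΣwΣz = 13139 − 13888 = -749
nΣw² − (Σw)² = 17500 − 15376 = 2124; nΣz² − (Σz)² = 13384 − 12544 = 840
r = -749 / √(2124 × 840) = -749 / 1335.7245 ≈ -0.5607

-0.5607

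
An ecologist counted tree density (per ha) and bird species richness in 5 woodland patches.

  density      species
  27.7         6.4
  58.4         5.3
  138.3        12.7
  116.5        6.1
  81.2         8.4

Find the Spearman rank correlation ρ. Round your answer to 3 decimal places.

Rank density: 1, 2, 5, 4, 3
Rank species: 3, 1, 5, 2, 4
d = rank(density) − rank(species): -2, 1, 0, 2, -1; Σd² = 10
ρ = 1 − 6Σd² / [n(n²−1)] = 1 − 6×10 / (5×24) = 1 − 60/120 ≈ 0.500

0.500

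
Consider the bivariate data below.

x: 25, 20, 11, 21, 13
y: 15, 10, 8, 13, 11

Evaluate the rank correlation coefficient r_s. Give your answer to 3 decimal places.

Rank x: 5, 3, 1, 4, 2
Rank y: 5, 2, 1, 4, 3
d = rank(x) − rank(y): 0, 1, 0, 0, -1; Σd² = 2
ρ = 1 − 6Σd² / [n(n²−1)] = 1 − 6×2 / (5×24) = 1 − 12/120 ≈ 0.900

0.900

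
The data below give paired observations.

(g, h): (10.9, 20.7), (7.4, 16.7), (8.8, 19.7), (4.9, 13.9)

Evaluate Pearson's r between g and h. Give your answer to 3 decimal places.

0.975

n = 4, Σg = 32, Σh = 71, Σg² = 275.02, Σh² = 1288.68, Σgh = 590.68
nΣgh − ΣgΣh = 2362.72 − 2272 = 90.72
nΣg² − (Σg)² = 1100.08 − 1024 = 76.08; nΣh² − (Σh)² = 5154.72 − 5041 = 113.72
r = 90.72 / √(76.08 × 113.72) = 90.72 / 93.0151 ≈ 0.975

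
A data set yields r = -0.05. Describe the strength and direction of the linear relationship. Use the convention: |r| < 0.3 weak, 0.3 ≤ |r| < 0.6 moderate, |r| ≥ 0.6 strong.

weak negative

r = -0.05 < 0 so the relationship is negative.
|r| = 0.05, which falls in the weak range.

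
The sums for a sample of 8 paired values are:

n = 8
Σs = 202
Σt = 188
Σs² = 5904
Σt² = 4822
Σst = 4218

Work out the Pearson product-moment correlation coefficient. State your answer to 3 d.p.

r = (nΣst − ΣsΣt) / √[(nΣs² − (Σs)²)(nΣt² − (Σt)²)]
Numerator: 8×4218 − 202×188 = -4232
Denominator: √[(47232 − 40804)(38576 − 35344)] = √[6428 × 3232] = 4557.9925
r = -4232 / 4557.9925 ≈ -0.928

-0.928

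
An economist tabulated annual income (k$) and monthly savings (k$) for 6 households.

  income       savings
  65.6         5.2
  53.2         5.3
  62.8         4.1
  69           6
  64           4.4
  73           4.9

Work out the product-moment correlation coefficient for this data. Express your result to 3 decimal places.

0.102

n = 6, Σx = 387.6, Σy = 29.9, Σx² = 25263.44, Σy² = 151.31, Σxy = 1933.86
nΣxy − ΣxΣy = 11603.16 − 11589.24 = 13.92
nΣx² − (Σx)² = 151580.64 − 150233.76 = 1346.88; nΣy² − (Σy)² = 907.86 − 894.01 = 13.85
r = 13.92 / √(1346.88 × 13.85) = 13.92 / 136.5807 ≈ 0.102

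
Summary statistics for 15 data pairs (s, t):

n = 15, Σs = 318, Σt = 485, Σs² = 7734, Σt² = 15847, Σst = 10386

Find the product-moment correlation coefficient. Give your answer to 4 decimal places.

r = (nΣst − ΣsΣt) / √[(nΣs² − (Σs)²)(nΣt² − (Σt)²)]
Numerator: 15×10386 − 318×485 = 1560
Denominator: √[(116010 − 101124)(237705 − 235225)] = √[14886 × 2480] = 6075.9592
r = 1560 / 6075.9592 ≈ 0.2567

0.2567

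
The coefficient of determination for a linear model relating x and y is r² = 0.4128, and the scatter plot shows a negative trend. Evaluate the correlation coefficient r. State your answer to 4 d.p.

-0.6425

|r| = √0.4128 = 0.6425
The association is negative, so r = −0.6425.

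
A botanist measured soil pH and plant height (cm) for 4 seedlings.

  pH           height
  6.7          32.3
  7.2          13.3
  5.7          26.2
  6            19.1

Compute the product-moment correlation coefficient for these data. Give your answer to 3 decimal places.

n = 4, Σx = 25.6, Σy = 90.9, Σx² = 165.22, Σy² = 2271.43, Σxy = 576.11
nΣxy − ΣxΣy = 2304.44 − 2327.04 = -22.6
nΣx² − (Σx)² = 660.88 − 655.36 = 5.52; nΣy² − (Σy)² = 9085.72 − 8262.81 = 822.91
r = -22.6 / √(5.52 × 822.91) = -22.6 / 67.3978 ≈ -0.335

-0.335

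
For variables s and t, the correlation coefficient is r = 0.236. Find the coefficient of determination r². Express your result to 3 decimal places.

0.056

r² = (0.236)² = 0.056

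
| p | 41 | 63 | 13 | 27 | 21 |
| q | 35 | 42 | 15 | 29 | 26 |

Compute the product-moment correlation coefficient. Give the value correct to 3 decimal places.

0.949

n = 5, Σp = 165, Σq = 147, Σp² = 6989, Σq² = 4731, Σpq = 5605
nΣpq − ΣpΣq = 28025 − 24255 = 3770
nΣp² − (Σp)² = 34945 − 27225 = 7720; nΣq² − (Σq)² = 23655 − 21609 = 2046
r = 3770 / √(7720 × 2046) = 3770 / 3974.3075 ≈ 0.949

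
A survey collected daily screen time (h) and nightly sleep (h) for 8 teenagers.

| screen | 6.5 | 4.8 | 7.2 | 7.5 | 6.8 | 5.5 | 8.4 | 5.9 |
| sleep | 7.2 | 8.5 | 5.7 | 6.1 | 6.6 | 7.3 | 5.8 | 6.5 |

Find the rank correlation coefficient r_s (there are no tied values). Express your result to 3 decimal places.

Rank screen: 4, 1, 6, 7, 5, 2, 8, 3
Rank sleep: 6, 8, 1, 3, 5, 7, 2, 4
d = rank(screen) − rank(sleep): -2, -7, 5, 4, 0, -5, 6, -1; Σd² = 156
ρ = 1 − 6Σd² / [n(n²−1)] = 1 − 6×156 / (8×63) = 1 − 936/504 ≈ -0.857

-0.857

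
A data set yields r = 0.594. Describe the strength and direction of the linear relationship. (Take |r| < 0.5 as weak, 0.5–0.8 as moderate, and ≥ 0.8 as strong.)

moderate positive

r = 0.594 > 0 so the relationship is positive.
|r| = 0.594, which falls in the moderate range.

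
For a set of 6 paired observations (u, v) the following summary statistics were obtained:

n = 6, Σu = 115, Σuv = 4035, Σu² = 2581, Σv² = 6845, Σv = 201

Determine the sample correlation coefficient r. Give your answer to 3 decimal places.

r = (nΣuv − ΣuΣv) / √[(nΣu² − (Σu)²)(nΣv² − (Σv)²)]
Numerator: 6×4035 − 115×201 = 1095
Denominator: √[(15486 − 13225)(41070 − 40401)] = √[2261 × 669] = 1229.8817
r = 1095 / 1229.8817 ≈ 0.890

0.890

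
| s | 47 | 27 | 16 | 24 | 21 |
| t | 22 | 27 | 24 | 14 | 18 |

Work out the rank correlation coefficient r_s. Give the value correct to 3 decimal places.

Rank s: 5, 4, 1, 3, 2
Rank t: 3, 5, 4, 1, 2
d = rank(s) − rank(t): 2, -1, -3, 2, 0; Σd² = 18
ρ = 1 − 6Σd² / [n(n²−1)] = 1 − 6×18 / (5×24) = 1 − 108/120 ≈ 0.100

0.100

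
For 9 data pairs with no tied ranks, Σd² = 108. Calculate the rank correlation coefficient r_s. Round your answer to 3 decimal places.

0.100

ρ = 1 − 6Σd² / [n(n²−1)] = 1 − 6×108 / (9×80)
  = 1 − 648/720 = 1 − 0.9000 ≈ 0.100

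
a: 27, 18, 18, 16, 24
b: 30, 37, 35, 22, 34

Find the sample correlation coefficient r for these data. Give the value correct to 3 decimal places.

n = 5, Σa = 103, Σb = 158, Σa² = 2209, Σb² = 5134, Σab = 3274
nΣab − ΣaΣb = 16370 − 16274 = 96
nΣa² − (Σa)² = 11045 − 10609 = 436; nΣb² − (Σb)² = 25670 − 24964 = 706
r = 96 / √(436 × 706) = 96 / 554.8117 ≈ 0.173

0.173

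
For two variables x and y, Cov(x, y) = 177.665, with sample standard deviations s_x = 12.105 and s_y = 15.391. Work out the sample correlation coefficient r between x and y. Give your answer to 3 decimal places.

0.954

r = Cov(x,y) / (s_x · s_y) = 177.665 / (12.105 × 15.391)
  = 177.665 / 186.3081 ≈ 0.954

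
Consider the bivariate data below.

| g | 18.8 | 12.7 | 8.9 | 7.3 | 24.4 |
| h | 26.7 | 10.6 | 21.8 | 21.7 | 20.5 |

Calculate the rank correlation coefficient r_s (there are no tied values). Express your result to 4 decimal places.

-0.1000

Rank g: 4, 3, 2, 1, 5
Rank h: 5, 1, 4, 3, 2
d = rank(g) − rank(h): -1, 2, -2, -2, 3; Σd² = 22
ρ = 1 − 6Σd² / [n(n²−1)] = 1 − 6×22 / (5×24) = 1 − 132/120 ≈ -0.1000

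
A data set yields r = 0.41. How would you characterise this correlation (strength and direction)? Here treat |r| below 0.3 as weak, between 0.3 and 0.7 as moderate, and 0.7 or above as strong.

moderate positive

r = 0.41 > 0 so the relationship is positive.
|r| = 0.41, which falls in the moderate range.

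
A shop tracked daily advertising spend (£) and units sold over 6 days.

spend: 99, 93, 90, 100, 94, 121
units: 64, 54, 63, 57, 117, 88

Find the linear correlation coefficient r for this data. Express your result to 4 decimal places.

0.2174

n = 6, Σx = 597, Σy = 443, Σx² = 60027, Σy² = 35663, Σxy = 44374
nΣxy − ΣxΣy = 266244 − 264471 = 1773
nΣx² − (Σx)² = 360162 − 356409 = 3753; nΣy² − (Σy)² = 213978 − 196249 = 17729
r = 1773 / √(3753 × 17729) = 1773 / 8157.0177 ≈ 0.2174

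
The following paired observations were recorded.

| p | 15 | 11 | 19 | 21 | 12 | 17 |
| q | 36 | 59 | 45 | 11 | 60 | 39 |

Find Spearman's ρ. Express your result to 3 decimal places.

-0.714

Rank p: 3, 1, 5, 6, 2, 4
Rank q: 2, 5, 4, 1, 6, 3
d = rank(p) − rank(q): 1, -4, 1, 5, -4, 1; Σd² = 60
ρ = 1 − 6Σd² / [n(n²−1)] = 1 − 6×60 / (6×35) = 1 − 360/210 ≈ -0.714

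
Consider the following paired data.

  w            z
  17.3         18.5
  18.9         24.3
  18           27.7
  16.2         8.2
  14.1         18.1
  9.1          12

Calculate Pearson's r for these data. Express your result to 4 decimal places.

0.5951

n = 6, Σw = 93.6, Σz = 108.8, Σw² = 1524.56, Σz² = 2238.88, Σwz = 1775.17
nΣwz − ΣwΣz = 10651.02 − 10183.68 = 467.34
nΣw² − (Σw)² = 9147.36 − 8760.96 = 386.4; nΣz² − (Σz)² = 13433.28 − 11837.44 = 1595.84
r = 467.34 / √(386.4 × 1595.84) = 467.34 / 785.2596 ≈ 0.5951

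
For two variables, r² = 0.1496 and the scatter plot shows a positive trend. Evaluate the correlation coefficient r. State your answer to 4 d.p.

|r| = √0.1496 = 0.3868
The association is positive, so r = 0.3868.

0.3868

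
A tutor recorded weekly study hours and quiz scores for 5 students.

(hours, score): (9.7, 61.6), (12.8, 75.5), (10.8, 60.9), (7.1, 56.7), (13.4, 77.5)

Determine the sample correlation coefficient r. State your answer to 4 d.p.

n = 5, Σx = 53.8, Σy = 332.2, Σx² = 604.54, Σy² = 22424.76, Σxy = 3662.71
nΣxy − ΣxΣy = 18313.55 − 17872.36 = 441.19
nΣx² − (Σx)² = 3022.7 − 2894.44 = 128.26; nΣy² − (Σy)² = 112123.8 − 110356.84 = 1766.96
r = 441.19 / √(128.26 × 1766.96) = 441.19 / 476.0570 ≈ 0.9268

0.9268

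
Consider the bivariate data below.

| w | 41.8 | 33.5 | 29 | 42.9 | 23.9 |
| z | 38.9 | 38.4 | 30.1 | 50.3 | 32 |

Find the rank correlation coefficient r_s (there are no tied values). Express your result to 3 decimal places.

Rank w: 4, 3, 2, 5, 1
Rank z: 4, 3, 1, 5, 2
d = rank(w) − rank(z): 0, 0, 1, 0, -1; Σd² = 2
ρ = 1 − 6Σd² / [n(n²−1)] = 1 − 6×2 / (5×24) = 1 − 12/120 ≈ 0.900

0.900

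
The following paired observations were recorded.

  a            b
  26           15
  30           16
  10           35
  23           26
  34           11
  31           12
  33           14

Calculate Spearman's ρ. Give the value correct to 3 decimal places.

-0.929

Rank a: 3, 4, 1, 2, 7, 5, 6
Rank b: 4, 5, 7, 6, 1, 2, 3
d = rank(a) − rank(b): -1, -1, -6, -4, 6, 3, 3; Σd² = 108
ρ = 1 − 6Σd² / [n(n²−1)] = 1 − 6×108 / (7×48) = 1 − 648/336 ≈ -0.929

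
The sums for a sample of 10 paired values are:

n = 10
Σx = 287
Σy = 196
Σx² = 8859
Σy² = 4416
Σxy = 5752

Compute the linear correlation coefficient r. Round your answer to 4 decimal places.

0.2121

r = (nΣxy − ΣxΣy) / √[(nΣx² − (Σx)²)(nΣy² − (Σy)²)]
Numerator: 10×5752 − 287×196 = 1268
Denominator: √[(88590 − 82369)(44160 − 38416)] = √[6221 × 5744] = 5977.7441
r = 1268 / 5977.7441 ≈ 0.2121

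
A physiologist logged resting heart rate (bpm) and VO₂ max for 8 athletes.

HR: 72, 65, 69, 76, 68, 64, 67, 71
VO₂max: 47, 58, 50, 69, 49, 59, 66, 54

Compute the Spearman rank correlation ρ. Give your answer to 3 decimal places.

-0.167

Rank HR: 7, 2, 5, 8, 4, 1, 3, 6
Rank VO₂max: 1, 5, 3, 8, 2, 6, 7, 4
d = rank(HR) − rank(VO₂max): 6, -3, 2, 0, 2, -5, -4, 2; Σd² = 98
ρ = 1 − 6Σd² / [n(n²−1)] = 1 − 6×98 / (8×63) = 1 − 588/504 ≈ -0.167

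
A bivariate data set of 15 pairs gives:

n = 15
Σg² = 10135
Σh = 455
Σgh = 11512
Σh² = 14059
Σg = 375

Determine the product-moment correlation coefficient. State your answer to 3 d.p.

r = (nΣgh − ΣgΣh) / √[(nΣg² − (Σg)²)(nΣh² − (Σh)²)]
Numerator: 15×11512 − 375×455 = 2055
Denominator: √[(152025 − 140625)(210885 − 207025)] = √[11400 × 3860] = 6633.5511
r = 2055 / 6633.5511 ≈ 0.310

0.310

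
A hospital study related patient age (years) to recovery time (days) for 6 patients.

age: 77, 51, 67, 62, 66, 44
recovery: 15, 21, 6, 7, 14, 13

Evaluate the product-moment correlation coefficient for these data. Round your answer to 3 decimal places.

-0.275

n = 6, Σx = 367, Σy = 76, Σx² = 23155, Σy² = 1116, Σxy = 4558
nΣxy − ΣxΣy = 27348 − 27892 = -544
nΣx² − (Σx)² = 138930 − 134689 = 4241; nΣy² − (Σy)² = 6696 − 5776 = 920
r = -544 / √(4241 × 920) = -544 / 1975.2772 ≈ -0.275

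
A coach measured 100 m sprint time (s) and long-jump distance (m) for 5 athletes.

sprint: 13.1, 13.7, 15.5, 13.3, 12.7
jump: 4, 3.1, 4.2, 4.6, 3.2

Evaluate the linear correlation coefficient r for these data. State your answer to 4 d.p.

0.3121

n = 5, Σx = 68.3, Σy = 19.1, Σx² = 937.73, Σy² = 74.65, Σxy = 261.79
nΣxy − ΣxΣy = 1308.95 − 1304.53 = 4.42
nΣx² − (Σx)² = 4688.65 − 4664.89 = 23.76; nΣy² − (Σy)² = 373.25 − 364.81 = 8.44
r = 4.42 / √(23.76 × 8.44) = 4.42 / 14.1610 ≈ 0.3121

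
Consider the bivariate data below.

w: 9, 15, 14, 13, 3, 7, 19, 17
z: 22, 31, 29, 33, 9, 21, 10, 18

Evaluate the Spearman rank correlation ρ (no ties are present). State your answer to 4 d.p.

Rank w: 3, 6, 5, 4, 1, 2, 8, 7
Rank z: 5, 7, 6, 8, 1, 4, 2, 3
d = rank(w) − rank(z): -2, -1, -1, -4, 0, -2, 6, 4; Σd² = 78
ρ = 1 − 6Σd² / [n(n²−1)] = 1 − 6×78 / (8×63) = 1 − 468/504 ≈ 0.0714

0.0714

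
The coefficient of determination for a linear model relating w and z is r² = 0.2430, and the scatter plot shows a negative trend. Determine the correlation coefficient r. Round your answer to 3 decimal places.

|r| = √0.2430 = 0.493
The association is negative, so r = −0.493.

-0.493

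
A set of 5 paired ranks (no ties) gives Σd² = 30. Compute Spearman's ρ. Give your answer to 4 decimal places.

-0.5000

ρ = 1 − 6Σd² / [n(n²−1)] = 1 − 6×30 / (5×24)
  = 1 − 180/120 = 1 − 1.50000 ≈ -0.5000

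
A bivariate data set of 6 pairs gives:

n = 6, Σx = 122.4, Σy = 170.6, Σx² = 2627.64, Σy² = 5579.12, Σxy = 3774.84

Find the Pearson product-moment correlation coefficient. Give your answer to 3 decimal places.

0.955

r = (nΣxy − ΣxΣy) / √[(nΣx² − (Σx)²)(nΣy² − (Σy)²)]
Numerator: 6×3774.84 − 122.4×170.6 = 1767.6
Denominator: √[(15765.84 − 14981.76)(33474.72 − 29104.36)] = √[784.08 × 4370.36] = 1851.1380
r = 1767.6 / 1851.1380 ≈ 0.955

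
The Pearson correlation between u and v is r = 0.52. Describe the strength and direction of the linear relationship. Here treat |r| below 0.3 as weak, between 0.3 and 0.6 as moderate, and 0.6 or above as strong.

r = 0.52 > 0 so the relationship is positive.
|r| = 0.52, which falls in the moderate range.

moderate positive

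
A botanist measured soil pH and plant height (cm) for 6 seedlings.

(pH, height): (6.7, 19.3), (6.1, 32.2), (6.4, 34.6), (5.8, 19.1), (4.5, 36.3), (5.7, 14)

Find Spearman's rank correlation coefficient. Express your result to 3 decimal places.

-0.029

Rank pH: 6, 4, 5, 3, 1, 2
Rank height: 3, 4, 5, 2, 6, 1
d = rank(pH) − rank(height): 3, 0, 0, 1, -5, 1; Σd² = 36
ρ = 1 − 6Σd² / [n(n²−1)] = 1 − 6×36 / (6×35) = 1 − 216/210 ≈ -0.029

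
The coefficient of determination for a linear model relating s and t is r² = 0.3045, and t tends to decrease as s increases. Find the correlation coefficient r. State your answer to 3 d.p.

|r| = √0.3045 = 0.552
The association is negative, so r = −0.552.

-0.552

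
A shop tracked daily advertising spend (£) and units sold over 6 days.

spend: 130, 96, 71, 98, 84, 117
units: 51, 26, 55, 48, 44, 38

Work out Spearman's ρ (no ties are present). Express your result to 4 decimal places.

Rank spend: 6, 3, 1, 4, 2, 5
Rank units: 5, 1, 6, 4, 3, 2
d = rank(spend) − rank(units): 1, 2, -5, 0, -1, 3; Σd² = 40
ρ = 1 − 6Σd² / [n(n²−1)] = 1 − 6×40 / (6×35) = 1 − 240/210 ≈ -0.1429

-0.1429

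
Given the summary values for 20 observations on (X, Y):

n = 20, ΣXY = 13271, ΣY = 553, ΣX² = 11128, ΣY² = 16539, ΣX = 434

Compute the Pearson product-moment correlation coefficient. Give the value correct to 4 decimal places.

r = (nΣXY − ΣXΣY) / √[(nΣX² − (ΣX)²)(nΣY² − (ΣY)²)]
Numerator: 20×13271 − 434×553 = 25418
Denominator: √[(222560 − 188356)(330780 − 305809)] = √[34204 × 24971] = 29225.1276
r = 25418 / 29225.1276 ≈ 0.8697

0.8697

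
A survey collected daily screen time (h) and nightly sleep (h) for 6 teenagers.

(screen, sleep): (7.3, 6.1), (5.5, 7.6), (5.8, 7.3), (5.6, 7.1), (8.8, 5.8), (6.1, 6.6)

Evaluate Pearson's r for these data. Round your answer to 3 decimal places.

-0.917

n = 6, Σx = 39.1, Σy = 40.5, Σx² = 263.19, Σy² = 275.87, Σxy = 259.73
nΣxy − ΣxΣy = 1558.38 − 1583.55 = -25.17
nΣx² − (Σx)² = 1579.14 − 1528.81 = 50.33; nΣy² − (Σy)² = 1655.22 − 1640.25 = 14.97
r = -25.17 / √(50.33 × 14.97) = -25.17 / 27.4489 ≈ -0.917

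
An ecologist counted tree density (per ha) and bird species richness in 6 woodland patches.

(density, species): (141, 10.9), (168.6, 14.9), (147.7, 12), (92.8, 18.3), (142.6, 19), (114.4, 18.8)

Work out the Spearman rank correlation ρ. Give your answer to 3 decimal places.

Rank density: 3, 6, 5, 1, 4, 2
Rank species: 1, 3, 2, 4, 6, 5
d = rank(density) − rank(species): 2, 3, 3, -3, -2, -3; Σd² = 44
ρ = 1 − 6Σd² / [n(n²−1)] = 1 − 6×44 / (6×35) = 1 − 264/210 ≈ -0.257

-0.257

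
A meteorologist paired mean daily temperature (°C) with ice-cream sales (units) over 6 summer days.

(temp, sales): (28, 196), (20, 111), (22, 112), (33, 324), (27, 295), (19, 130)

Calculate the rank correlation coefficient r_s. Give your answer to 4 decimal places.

Rank temp: 5, 2, 3, 6, 4, 1
Rank sales: 4, 1, 2, 6, 5, 3
d = rank(temp) − rank(sales): 1, 1, 1, 0, -1, -2; Σd² = 8
ρ = 1 − 6Σd² / [n(n²−1)] = 1 − 6×8 / (6×35) = 1 − 48/210 ≈ 0.7714

0.7714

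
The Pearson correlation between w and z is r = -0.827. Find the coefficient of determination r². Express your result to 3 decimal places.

r² = (-0.827)² = 0.684

0.684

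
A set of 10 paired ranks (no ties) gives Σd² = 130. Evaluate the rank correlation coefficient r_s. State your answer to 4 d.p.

0.2121

ρ = 1 − 6Σd² / [n(n²−1)] = 1 − 6×130 / (10×99)
  = 1 − 780/990 = 1 − 0.78788 ≈ 0.2121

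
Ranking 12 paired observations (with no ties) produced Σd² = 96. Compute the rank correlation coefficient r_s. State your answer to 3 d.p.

0.664

ρ = 1 − 6Σd² / [n(n²−1)] = 1 − 6×96 / (12×143)
  = 1 − 576/1716 = 1 − 0.3357 ≈ 0.664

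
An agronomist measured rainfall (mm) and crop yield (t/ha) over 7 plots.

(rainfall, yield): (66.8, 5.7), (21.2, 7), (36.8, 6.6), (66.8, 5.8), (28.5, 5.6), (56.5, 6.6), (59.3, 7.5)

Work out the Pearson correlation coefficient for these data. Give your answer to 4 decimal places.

n = 7, Σx = 335.9, Σy = 44.8, Σx² = 18249.15, Σy² = 289.86, Σxy = 2136.73
nΣxy − ΣxΣy = 14957.11 − 15048.32 = -91.21
nΣx² − (Σx)² = 127744.05 − 112828.81 = 14915.24; nΣy² − (Σy)² = 2029.02 − 2007.04 = 21.98
r = -91.21 / √(14915.24 × 21.98) = -91.21 / 572.5705 ≈ -0.1593

-0.1593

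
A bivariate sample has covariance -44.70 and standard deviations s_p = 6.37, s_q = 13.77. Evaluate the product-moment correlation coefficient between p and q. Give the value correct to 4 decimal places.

r = Cov(p,q) / (s_p · s_q) = -44.70 / (6.37 × 13.77)
  = -44.70 / 87.7149 ≈ -0.5096

-0.5096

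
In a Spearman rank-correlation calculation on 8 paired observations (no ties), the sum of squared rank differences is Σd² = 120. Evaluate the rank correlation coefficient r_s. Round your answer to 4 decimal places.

-0.4286

ρ = 1 − 6Σd² / [n(n²−1)] = 1 − 6×120 / (8×63)
  = 1 − 720/504 = 1 − 1.42857 ≈ -0.4286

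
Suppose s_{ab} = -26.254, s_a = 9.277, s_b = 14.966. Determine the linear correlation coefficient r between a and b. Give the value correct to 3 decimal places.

r = Cov(a,b) / (s_a · s_b) = -26.254 / (9.277 × 14.966)
  = -26.254 / 138.8396 ≈ -0.189

-0.189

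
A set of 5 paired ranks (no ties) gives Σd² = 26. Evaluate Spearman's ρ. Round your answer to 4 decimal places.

-0.3000

ρ = 1 − 6Σd² / [n(n²−1)] = 1 − 6×26 / (5×24)
  = 1 − 156/120 = 1 − 1.30000 ≈ -0.3000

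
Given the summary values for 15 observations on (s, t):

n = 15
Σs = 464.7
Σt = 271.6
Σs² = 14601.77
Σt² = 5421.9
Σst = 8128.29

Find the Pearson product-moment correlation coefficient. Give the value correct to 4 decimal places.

r = (nΣst − ΣsΣt) / √[(nΣs² − (Σs)²)(nΣt² − (Σt)²)]
Numerator: 15×8128.29 − 464.7×271.6 = -4288.17
Denominator: √[(219026.55 − 215946.09)(81328.5 − 73766.56)] = √[3080.46 × 7561.94] = 4826.4121
r = -4288.17 / 4826.4121 ≈ -0.8885

-0.8885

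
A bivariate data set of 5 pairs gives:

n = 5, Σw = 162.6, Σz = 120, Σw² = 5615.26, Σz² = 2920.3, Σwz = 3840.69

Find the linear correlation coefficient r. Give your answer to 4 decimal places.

r = (nΣwz − ΣwΣz) / √[(nΣw² − (Σw)²)(nΣz² − (Σz)²)]
Numerator: 5×3840.69 − 162.6×120 = -308.55
Denominator: √[(28076.3 − 26438.76)(14601.5 − 14400)] = √[1637.54 × 201.5] = 574.4252
r = -308.55 / 574.4252 ≈ -0.5371

-0.5371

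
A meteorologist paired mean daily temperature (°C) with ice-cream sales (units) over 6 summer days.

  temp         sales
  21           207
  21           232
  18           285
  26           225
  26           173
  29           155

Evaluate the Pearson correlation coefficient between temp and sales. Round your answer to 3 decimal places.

n = 6, Σx = 141, Σy = 1277, Σx² = 3399, Σy² = 282477, Σxy = 29192
nΣxy − ΣxΣy = 175152 − 180057 = -4905
nΣx² − (Σx)² = 20394 − 19881 = 513; nΣy² − (Σy)² = 1694862 − 1630729 = 64133
r = -4905 / √(513 × 64133) = -4905 / 5735.8721 ≈ -0.855

-0.855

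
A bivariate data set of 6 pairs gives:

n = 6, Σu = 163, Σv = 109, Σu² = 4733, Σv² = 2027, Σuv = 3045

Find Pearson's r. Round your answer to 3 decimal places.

0.702

r = (nΣuv − ΣuΣv) / √[(nΣu² − (Σu)²)(nΣv² − (Σv)²)]
Numerator: 6×3045 − 163×109 = 503
Denominator: √[(28398 − 26569)(12162 − 11881)] = √[1829 × 281] = 716.9024
r = 503 / 716.9024 ≈ 0.702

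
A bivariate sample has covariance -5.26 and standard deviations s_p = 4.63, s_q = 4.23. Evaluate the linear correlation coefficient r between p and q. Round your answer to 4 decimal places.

r = Cov(p,q) / (s_p · s_q) = -5.26 / (4.63 × 4.23)
  = -5.26 / 19.5849 ≈ -0.2686

-0.2686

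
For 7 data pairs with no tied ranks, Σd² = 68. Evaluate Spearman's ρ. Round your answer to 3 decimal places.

ρ = 1 − 6Σd² / [n(n²−1)] = 1 − 6×68 / (7×48)
  = 1 − 408/336 = 1 − 1.2143 ≈ -0.214

-0.214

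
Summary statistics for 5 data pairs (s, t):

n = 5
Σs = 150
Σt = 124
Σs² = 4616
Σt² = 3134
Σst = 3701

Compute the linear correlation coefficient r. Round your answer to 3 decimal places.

-0.230

r = (nΣst − ΣsΣt) / √[(nΣs² − (Σs)²)(nΣt² − (Σt)²)]
Numerator: 5×3701 − 150×124 = -95
Denominator: √[(23080 − 22500)(15670 − 15376)] = √[580 × 294] = 412.9407
r = -95 / 412.9407 ≈ -0.230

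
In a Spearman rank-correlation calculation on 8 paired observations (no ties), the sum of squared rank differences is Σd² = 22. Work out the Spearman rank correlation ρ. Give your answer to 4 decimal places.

0.7381

ρ = 1 − 6Σd² / [n(n²−1)] = 1 − 6×22 / (8×63)
  = 1 − 132/504 = 1 − 0.26190 ≈ 0.7381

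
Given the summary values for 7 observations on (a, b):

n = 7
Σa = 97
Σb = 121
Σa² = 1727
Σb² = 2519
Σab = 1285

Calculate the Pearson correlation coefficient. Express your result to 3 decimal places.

r = (nΣab − ΣaΣb) / √[(nΣa² − (Σa)²)(nΣb² − (Σb)²)]
Numerator: 7×1285 − 97×121 = -2742
Denominator: √[(12089 − 9409)(17633 − 14641)] = √[2680 × 2992] = 2831.7062
r = -2742 / 2831.7062 ≈ -0.968

-0.968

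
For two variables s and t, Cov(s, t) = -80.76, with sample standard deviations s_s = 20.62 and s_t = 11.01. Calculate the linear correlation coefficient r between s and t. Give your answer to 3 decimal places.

-0.356

r = Cov(s,t) / (s_s · s_t) = -80.76 / (20.62 × 11.01)
  = -80.76 / 227.0262 ≈ -0.356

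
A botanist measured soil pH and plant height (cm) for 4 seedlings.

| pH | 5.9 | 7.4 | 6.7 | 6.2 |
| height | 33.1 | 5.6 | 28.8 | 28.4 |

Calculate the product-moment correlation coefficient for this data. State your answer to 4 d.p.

n = 4, Σx = 26.2, Σy = 95.9, Σx² = 172.9, Σy² = 2762.97, Σxy = 605.77
nΣxy − ΣxΣy = 2423.08 − 2512.58 = -89.5
nΣx² − (Σx)² = 691.6 − 686.44 = 5.16; nΣy² − (Σy)² = 11051.88 − 9196.81 = 1855.07
r = -89.5 / √(5.16 × 1855.07) = -89.5 / 97.8374 ≈ -0.9148

-0.9148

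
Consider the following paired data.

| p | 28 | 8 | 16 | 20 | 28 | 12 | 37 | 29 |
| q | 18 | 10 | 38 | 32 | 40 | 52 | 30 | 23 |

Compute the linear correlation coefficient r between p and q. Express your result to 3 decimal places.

n = 8, Σp = 178, Σq = 243, Σp² = 4642, Σq² = 8625, Σpq = 5353
nΣpq − ΣpΣq = 42824 − 43254 = -430
nΣp² − (Σp)² = 37136 − 31684 = 5452; nΣq² − (Σq)² = 69000 − 59049 = 9951
r = -430 / √(5452 × 9951) = -430 / 7365.6535 ≈ -0.058

-0.058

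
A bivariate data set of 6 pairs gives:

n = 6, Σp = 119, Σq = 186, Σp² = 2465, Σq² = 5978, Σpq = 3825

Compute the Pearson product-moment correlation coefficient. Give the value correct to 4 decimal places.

0.9123

r = (nΣpq − ΣpΣq) / √[(nΣp² − (Σp)²)(nΣq² − (Σq)²)]
Numerator: 6×3825 − 119×186 = 816
Denominator: √[(14790 − 14161)(35868 − 34596)] = √[629 × 1272] = 894.4764
r = 816 / 894.4764 ≈ 0.9123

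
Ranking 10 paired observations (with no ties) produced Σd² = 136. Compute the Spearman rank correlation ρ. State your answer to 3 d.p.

0.176

ρ = 1 − 6Σd² / [n(n²−1)] = 1 − 6×136 / (10×99)
  = 1 − 816/990 = 1 − 0.8242 ≈ 0.176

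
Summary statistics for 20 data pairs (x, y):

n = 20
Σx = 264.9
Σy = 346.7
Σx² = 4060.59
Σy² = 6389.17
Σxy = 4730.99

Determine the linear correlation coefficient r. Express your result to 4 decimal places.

0.3037

r = (nΣxy − ΣxΣy) / √[(nΣx² − (Σx)²)(nΣy² − (Σy)²)]
Numerator: 20×4730.99 − 264.9×346.7 = 2778.97
Denominator: √[(81211.8 − 70172.01)(127783.4 − 120200.89)] = √[11039.79 × 7582.51] = 9149.2796
r = 2778.97 / 9149.2796 ≈ 0.3037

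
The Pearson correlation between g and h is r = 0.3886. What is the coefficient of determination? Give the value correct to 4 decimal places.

0.1510

r² = (0.3886)² = 0.1510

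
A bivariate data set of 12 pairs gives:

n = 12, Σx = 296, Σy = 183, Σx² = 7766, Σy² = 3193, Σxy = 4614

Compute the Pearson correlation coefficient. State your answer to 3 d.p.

r = (nΣxy − ΣxΣy) / √[(nΣx² − (Σx)²)(nΣy² − (Σy)²)]
Numerator: 12×4614 − 296×183 = 1200
Denominator: √[(93192 − 87616)(38316 − 33489)] = √[5576 × 4827] = 5188.0008
r = 1200 / 5188.0008 ≈ 0.231

0.231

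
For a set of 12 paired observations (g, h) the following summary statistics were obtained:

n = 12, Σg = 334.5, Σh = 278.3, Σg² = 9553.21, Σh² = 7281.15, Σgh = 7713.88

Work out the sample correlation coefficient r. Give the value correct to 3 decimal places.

-0.100

r = (nΣgh − ΣgΣh) / √[(nΣg² − (Σg)²)(nΣh² − (Σh)²)]
Numerator: 12×7713.88 − 334.5×278.3 = -524.79
Denominator: √[(114638.52 − 111890.25)(87373.8 − 77450.89)] = √[2748.27 × 9922.91] = 5222.1486
r = -524.79 / 5222.1486 ≈ -0.100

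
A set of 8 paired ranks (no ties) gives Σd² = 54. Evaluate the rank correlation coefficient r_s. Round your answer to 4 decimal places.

ρ = 1 − 6Σd² / [n(n²−1)] = 1 − 6×54 / (8×63)
  = 1 − 324/504 = 1 − 0.64286 ≈ 0.3571

0.3571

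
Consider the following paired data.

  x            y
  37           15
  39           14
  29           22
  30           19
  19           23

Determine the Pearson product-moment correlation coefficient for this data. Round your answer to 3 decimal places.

n = 5, Σx = 154, Σy = 93, Σx² = 4992, Σy² = 1795, Σxy = 2746
nΣxy − ΣxΣy = 13730 − 14322 = -592
nΣx² − (Σx)² = 24960 − 23716 = 1244; nΣy² − (Σy)² = 8975 − 8649 = 326
r = -592 / √(1244 × 326) = -592 / 636.8234 ≈ -0.930

-0.930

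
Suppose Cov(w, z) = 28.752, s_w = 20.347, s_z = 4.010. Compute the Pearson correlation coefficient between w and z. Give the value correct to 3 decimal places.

r = Cov(w,z) / (s_w · s_z) = 28.752 / (20.347 × 4.010)
  = 28.752 / 81.5915 ≈ 0.352

0.352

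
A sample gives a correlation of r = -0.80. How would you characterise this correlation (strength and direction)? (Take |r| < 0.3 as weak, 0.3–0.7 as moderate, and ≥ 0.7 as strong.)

strong negative

r = -0.80 < 0 so the relationship is negative.
|r| = 0.80, which falls in the strong range.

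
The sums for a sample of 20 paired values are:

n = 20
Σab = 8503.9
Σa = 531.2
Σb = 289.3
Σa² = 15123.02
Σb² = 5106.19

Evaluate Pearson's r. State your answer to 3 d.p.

0.848

r = (nΣab − ΣaΣb) / √[(nΣa² − (Σa)²)(nΣb² − (Σb)²)]
Numerator: 20×8503.9 − 531.2×289.3 = 16401.84
Denominator: √[(302460.4 − 282173.44)(102123.8 − 83694.49)] = √[20286.96 × 18429.31] = 19335.8391
r = 16401.84 / 19335.8391 ≈ 0.848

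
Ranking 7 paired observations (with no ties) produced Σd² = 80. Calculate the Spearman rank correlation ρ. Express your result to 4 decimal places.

-0.4286

ρ = 1 − 6Σd² / [n(n²−1)] = 1 − 6×80 / (7×48)
  = 1 − 480/336 = 1 − 1.42857 ≈ -0.4286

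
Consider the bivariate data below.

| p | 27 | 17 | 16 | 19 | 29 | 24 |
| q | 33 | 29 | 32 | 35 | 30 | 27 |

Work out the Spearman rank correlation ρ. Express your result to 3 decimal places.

-0.029

Rank p: 5, 2, 1, 3, 6, 4
Rank q: 5, 2, 4, 6, 3, 1
d = rank(p) − rank(q): 0, 0, -3, -3, 3, 3; Σd² = 36
ρ = 1 − 6Σd² / [n(n²−1)] = 1 − 6×36 / (6×35) = 1 − 216/210 ≈ -0.029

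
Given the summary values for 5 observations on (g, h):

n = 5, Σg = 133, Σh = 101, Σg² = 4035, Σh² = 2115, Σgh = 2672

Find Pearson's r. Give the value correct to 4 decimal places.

r = (nΣgh − ΣgΣh) / √[(nΣg² − (Σg)²)(nΣh² − (Σh)²)]
Numerator: 5×2672 − 133×101 = -73
Denominator: √[(20175 − 17689)(10575 − 10201)] = √[2486 × 374] = 964.2427
r = -73 / 964.2427 ≈ -0.0757

-0.0757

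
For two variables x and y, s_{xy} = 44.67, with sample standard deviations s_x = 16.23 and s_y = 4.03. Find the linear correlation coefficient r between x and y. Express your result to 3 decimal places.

0.683

r = Cov(x,y) / (s_x · s_y) = 44.67 / (16.23 × 4.03)
  = 44.67 / 65.4069 ≈ 0.683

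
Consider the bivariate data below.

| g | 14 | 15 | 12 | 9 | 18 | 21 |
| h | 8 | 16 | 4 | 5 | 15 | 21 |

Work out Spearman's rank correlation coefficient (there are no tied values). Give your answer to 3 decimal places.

0.886

Rank g: 3, 4, 2, 1, 5, 6
Rank h: 3, 5, 1, 2, 4, 6
d = rank(g) − rank(h): 0, -1, 1, -1, 1, 0; Σd² = 4
ρ = 1 − 6Σd² / [n(n²−1)] = 1 − 6×4 / (6×35) = 1 − 24/210 ≈ 0.886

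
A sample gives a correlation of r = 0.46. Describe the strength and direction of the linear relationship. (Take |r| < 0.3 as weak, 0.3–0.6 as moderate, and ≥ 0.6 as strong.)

moderate positive

r = 0.46 > 0 so the relationship is positive.
|r| = 0.46, which falls in the moderate range.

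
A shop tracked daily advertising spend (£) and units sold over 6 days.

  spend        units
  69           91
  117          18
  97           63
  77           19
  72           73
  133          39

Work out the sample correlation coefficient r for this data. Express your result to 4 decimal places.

-0.5412

n = 6, Σx = 565, Σy = 303, Σx² = 56661, Σy² = 19785, Σxy = 26402
nΣxy − ΣxΣy = 158412 − 171195 = -12783
nΣx² − (Σx)² = 339966 − 319225 = 20741; nΣy² − (Σy)² = 118710 − 91809 = 26901
r = -12783 / √(20741 × 26901) = -12783 / 23621.0423 ≈ -0.5412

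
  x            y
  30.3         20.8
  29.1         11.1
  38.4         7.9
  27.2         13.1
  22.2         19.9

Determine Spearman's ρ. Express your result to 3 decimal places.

Rank x: 4, 3, 5, 2, 1
Rank y: 5, 2, 1, 3, 4
d = rank(x) − rank(y): -1, 1, 4, -1, -3; Σd² = 28
ρ = 1 − 6Σd² / [n(n²−1)] = 1 − 6×28 / (5×24) = 1 − 168/120 ≈ -0.400

-0.400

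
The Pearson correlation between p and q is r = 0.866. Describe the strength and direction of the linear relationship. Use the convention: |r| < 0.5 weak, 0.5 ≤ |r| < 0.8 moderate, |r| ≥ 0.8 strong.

r = 0.866 > 0 so the relationship is positive.
|r| = 0.866, which falls in the strong range.

strong positive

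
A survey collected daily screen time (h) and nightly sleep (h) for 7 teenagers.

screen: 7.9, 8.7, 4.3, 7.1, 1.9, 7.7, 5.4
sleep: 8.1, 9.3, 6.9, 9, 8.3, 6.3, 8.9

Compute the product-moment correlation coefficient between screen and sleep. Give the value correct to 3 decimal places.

0.116

n = 7, Σx = 43, Σy = 56.8, Σx² = 299.06, Σy² = 468.5, Σxy = 350.81
nΣxy − ΣxΣy = 2455.67 − 2442.4 = 13.27
nΣx² − (Σx)² = 2093.42 − 1849 = 244.42; nΣy² − (Σy)² = 3279.5 − 3226.24 = 53.26
r = 13.27 / √(244.42 × 53.26) = 13.27 / 114.0956 ≈ 0.116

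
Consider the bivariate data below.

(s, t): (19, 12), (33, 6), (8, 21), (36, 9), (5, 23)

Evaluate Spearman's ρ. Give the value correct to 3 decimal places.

Rank s: 3, 4, 2, 5, 1
Rank t: 3, 1, 4, 2, 5
d = rank(s) − rank(t): 0, 3, -2, 3, -4; Σd² = 38
ρ = 1 − 6Σd² / [n(n²−1)] = 1 − 6×38 / (5×24) = 1 − 228/120 ≈ -0.900

-0.900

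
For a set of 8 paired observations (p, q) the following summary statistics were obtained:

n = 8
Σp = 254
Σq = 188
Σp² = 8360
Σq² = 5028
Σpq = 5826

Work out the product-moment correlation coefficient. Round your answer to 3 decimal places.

r = (nΣpq − ΣpΣq) / √[(nΣp² − (Σp)²)(nΣq² − (Σq)²)]
Numerator: 8×5826 − 254×188 = -1144
Denominator: √[(66880 − 64516)(40224 − 35344)] = √[2364 × 4880] = 3396.5159
r = -1144 / 3396.5159 ≈ -0.337

-0.337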